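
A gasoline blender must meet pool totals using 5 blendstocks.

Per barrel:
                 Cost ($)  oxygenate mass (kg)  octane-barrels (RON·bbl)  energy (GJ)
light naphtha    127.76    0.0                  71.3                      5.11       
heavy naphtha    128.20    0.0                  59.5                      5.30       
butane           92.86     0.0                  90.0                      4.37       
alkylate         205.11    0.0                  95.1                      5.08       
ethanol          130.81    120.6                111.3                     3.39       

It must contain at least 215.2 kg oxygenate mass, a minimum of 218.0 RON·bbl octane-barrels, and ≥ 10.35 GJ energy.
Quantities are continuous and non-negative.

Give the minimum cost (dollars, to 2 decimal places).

$324.81

Let x1 = barrels of light naphtha, x2 = barrels of heavy naphtha, x3 = barrels of butane, x4 = barrels of alkylate, x5 = barrels of ethanol.
Minimize 127.76x1 + 128.2x2 + 92.86x3 + 205.11x4 + 130.81x5 subject to:
  120.6x5 ≥ 215.2   (oxygenate mass)
  71.3x1 + 59.5x2 + 90x3 + 95.1x4 + 111.3x5 ≥ 218   (octane-barrels)
  5.11x1 + 5.3x2 + 4.37x3 + 5.08x4 + 3.39x5 ≥ 10.35   (energy)
  x1, x2, x3, x4, x5 ≥ 0.
The cheapest feasible vertex uses only butane, ethanol; light naphtha, heavy naphtha, alkylate are not used. Binding constraints: oxygenate mass and energy.
Optimal quantities: butane = 0.98418 barrels, ethanol = 1.7844 barrels.
Objective = 92.86·0.98418 + 130.81·1.7844 = 324.8083.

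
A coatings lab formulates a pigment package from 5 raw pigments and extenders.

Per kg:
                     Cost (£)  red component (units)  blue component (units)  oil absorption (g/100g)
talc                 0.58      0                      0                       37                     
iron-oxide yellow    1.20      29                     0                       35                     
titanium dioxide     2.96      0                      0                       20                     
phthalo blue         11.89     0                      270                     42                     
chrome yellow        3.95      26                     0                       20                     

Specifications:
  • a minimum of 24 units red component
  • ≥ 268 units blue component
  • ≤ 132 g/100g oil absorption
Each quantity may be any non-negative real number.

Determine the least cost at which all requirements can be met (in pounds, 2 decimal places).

Let x1 = kg of talc, x2 = kg of iron-oxide yellow, x3 = kg of titanium dioxide, x4 = kg of phthalo blue, x5 = kg of chrome yellow.
Minimize 0.58x1 + 1.2x2 + 2.96x3 + 11.89x4 + 3.95x5 s.t.:
  29x2 + 26x5 ≥ 24   (red component)
  270x4 ≥ 268   (blue component)
  37x1 + 35x2 + 20x3 + 42x4 + 20x5 ≤ 132   (oil absorption)
  x1, x2, x3, x4, x5 ≥ 0.
The optimal basis is {iron-oxide yellow, phthalo blue}; talc, titanium dioxide, chrome yellow drop out. There the red component and blue component constraints are tight.
That vertex is x2 = 0.8276, x4 = 0.9926.
Total cost: 1.2·0.8276 + 11.89·0.9926 = 12.7951.

£12.80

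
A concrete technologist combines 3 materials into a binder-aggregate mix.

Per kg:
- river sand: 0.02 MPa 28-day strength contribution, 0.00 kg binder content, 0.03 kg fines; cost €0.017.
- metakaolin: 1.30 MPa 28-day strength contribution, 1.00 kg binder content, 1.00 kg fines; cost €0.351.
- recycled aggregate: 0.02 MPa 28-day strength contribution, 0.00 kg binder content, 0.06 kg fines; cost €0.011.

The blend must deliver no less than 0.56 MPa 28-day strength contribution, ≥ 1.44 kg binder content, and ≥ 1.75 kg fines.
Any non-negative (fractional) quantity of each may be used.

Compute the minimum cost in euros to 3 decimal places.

Let x1 = kg of river sand, x2 = kg of metakaolin, x3 = kg of recycled aggregate.
Minimise 0.017x1 + 0.351x2 + 0.011x3 subject to:
  0.02x1 + 1.3x2 + 0.02x3 ≥ 0.56   (28-day strength contribution)
  1x2 ≥ 1.44   (binder content)
  0.03x1 + 1x2 + 0.06x3 ≥ 1.75   (fines)
  x1, x2, x3 ≥ 0.
The optimal basis is {metakaolin, recycled aggregate}; river sand drops out. Binding constraints: binder content and fines.
So metakaolin = 1.44 kg, recycled aggregate = 5.167 kg.
Objective = 0.351·1.44 + 0.011·5.167 = 0.56228.

€0.562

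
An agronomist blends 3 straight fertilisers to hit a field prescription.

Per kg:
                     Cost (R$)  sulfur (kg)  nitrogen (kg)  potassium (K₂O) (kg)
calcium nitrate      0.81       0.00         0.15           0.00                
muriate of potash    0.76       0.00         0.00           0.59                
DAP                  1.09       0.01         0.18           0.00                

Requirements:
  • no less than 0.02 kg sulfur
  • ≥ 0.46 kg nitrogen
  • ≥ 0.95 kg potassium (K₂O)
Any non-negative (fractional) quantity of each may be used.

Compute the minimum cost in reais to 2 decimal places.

R$3.94

Let x1 = kg of calcium nitrate, x2 = kg of muriate of potash, x3 = kg of DAP.
min 0.81x1 + 0.76x2 + 1.09x3 subject to:
  0.01x3 ≥ 0.02   (sulfur)
  0.15x1 + 0.18x3 ≥ 0.46   (nitrogen)
  0.59x2 ≥ 0.95   (potassium (K₂O))
  x1, x2, x3 ≥ 0.
The optimal mix uses every input. Binding constraints: sulfur, nitrogen, potassium (K₂O).
Solving gives x1 = 0.6667, x2 = 1.61, x3 = 2.
Objective = 0.81·0.6667 + 0.76·1.61 + 1.09·2 = 3.9436.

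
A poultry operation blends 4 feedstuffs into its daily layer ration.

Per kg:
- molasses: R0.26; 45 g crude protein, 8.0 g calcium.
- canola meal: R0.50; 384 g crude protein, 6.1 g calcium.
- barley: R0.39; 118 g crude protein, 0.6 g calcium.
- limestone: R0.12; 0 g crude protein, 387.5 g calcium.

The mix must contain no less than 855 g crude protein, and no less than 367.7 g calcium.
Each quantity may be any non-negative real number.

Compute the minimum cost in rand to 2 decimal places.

Treat it as an LP. Let x1 = kg of molasses, x2 = kg of canola meal, x3 = kg of barley, x4 = kg of limestone.
min 0.26x1 + 0.5x2 + 0.39x3 + 0.12x4 s.t.:
  45x1 + 384x2 + 118x3 ≥ 855   (crude protein)
  8x1 + 6.1x2 + 0.6x3 + 387.5x4 ≥ 367.7   (calcium)
  x1, x2, x3, x4 ≥ 0.
The cheapest feasible vertex uses only canola meal, limestone; molasses, barley are not used. The crude protein and calcium requirements are met with equality.
Optimal quantities: canola meal = 2.227 kg, limestone = 0.9139 kg.
Cost = 0.5·2.227 + 0.12·0.9139 = 1.2232.

R1.22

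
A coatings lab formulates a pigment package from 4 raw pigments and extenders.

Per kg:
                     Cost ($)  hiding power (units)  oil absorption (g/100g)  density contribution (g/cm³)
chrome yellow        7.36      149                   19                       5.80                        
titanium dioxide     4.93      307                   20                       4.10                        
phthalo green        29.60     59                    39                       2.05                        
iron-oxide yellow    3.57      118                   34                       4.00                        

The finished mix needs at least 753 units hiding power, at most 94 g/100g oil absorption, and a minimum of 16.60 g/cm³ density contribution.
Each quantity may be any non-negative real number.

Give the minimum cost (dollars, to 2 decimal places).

$18.51

Set it up as a linear program. Let x1 = kg of chrome yellow, x2 = kg of titanium dioxide, x3 = kg of phthalo green, x4 = kg of iron-oxide yellow.
Minimise 7.36x1 + 4.93x2 + 29.6x3 + 3.57x4 with:
  149x1 + 307x2 + 59x3 + 118x4 ≥ 753   (hiding power)
  19x1 + 20x2 + 39x3 + 34x4 ≤ 94   (oil absorption)
  5.8x1 + 4.1x2 + 2.05x3 + 4x4 ≥ 16.6   (density contribution)
  x1, x2, x3, x4 ≥ 0.
At the optimum only chrome yellow, titanium dioxide, iron-oxide yellow are positive (phthalo green = 0). There the hiding power, oil absorption, density contribution constraints are tight.
Optimal quantities: chrome yellow = 0.8135 kg, titanium dioxide = 1.512 kg, iron-oxide yellow = 1.421 kg.
Hence cost = 7.36·0.8135 + 4.93·1.512 + 3.57·1.421 = $18.5145.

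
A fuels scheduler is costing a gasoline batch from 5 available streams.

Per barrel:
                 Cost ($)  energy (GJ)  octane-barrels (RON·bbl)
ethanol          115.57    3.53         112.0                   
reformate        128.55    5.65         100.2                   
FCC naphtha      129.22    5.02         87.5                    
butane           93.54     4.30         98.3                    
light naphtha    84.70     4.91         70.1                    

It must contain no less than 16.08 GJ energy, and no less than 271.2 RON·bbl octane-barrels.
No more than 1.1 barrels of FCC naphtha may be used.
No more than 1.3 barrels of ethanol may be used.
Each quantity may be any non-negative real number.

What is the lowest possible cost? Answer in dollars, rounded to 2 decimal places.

$299.23

Let x1 = barrels of ethanol, x2 = barrels of reformate, x3 = barrels of FCC naphtha, x4 = barrels of butane, x5 = barrels of light naphtha.
min 115.57x1 + 128.55x2 + 129.22x3 + 93.54x4 + 84.7x5 with:
  3.53x1 + 5.65x2 + 5.02x3 + 4.3x4 + 4.91x5 ≥ 16.08   (energy)
  112x1 + 100.2x2 + 87.5x3 + 98.3x4 + 70.1x5 ≥ 271.2   (octane-barrels)
  x3 ≤ 1.1
  x1 ≤ 1.3
  x1, x2, x3, x4, x5 ≥ 0.
At the optimum only butane, light naphtha are positive (ethanol, reformate, FCC naphtha = 0). There the energy and octane-barrels constraints are tight.
So butane = 1.1278 barrels, light naphtha = 2.2873 barrels.
Objective = 93.54·1.1278 + 84.7·2.2873 = 299.2287.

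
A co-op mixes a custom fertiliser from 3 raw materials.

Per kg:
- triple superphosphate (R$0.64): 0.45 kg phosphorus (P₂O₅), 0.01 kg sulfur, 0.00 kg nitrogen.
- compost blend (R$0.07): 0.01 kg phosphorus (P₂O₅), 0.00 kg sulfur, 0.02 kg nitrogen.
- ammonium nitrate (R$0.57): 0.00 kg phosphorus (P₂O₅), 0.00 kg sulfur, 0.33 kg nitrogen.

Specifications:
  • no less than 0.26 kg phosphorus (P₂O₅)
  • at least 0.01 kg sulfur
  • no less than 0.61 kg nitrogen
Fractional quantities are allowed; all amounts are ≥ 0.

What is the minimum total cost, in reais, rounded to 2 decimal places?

This is a linear program. Let x1 = kg of triple superphosphate, x2 = kg of compost blend, x3 = kg of ammonium nitrate.
min 0.64x1 + 0.07x2 + 0.57x3 s.t.:
  0.45x1 + 0.01x2 ≥ 0.26   (phosphorus (P₂O₅))
  0.01x1 ≥ 0.01   (sulfur)
  0.02x2 + 0.33x3 ≥ 0.61   (nitrogen)
  x1, x2, x3 ≥ 0.
The minimum-cost mix takes nothing from compost blend — only triple superphosphate, ammonium nitrate. There the sulfur and nitrogen constraints are tight.
Solving gives x1 = 1, x3 = 1.848.
Hence cost = 0.64·1 + 0.57·1.848 = R$1.6934.

R$1.69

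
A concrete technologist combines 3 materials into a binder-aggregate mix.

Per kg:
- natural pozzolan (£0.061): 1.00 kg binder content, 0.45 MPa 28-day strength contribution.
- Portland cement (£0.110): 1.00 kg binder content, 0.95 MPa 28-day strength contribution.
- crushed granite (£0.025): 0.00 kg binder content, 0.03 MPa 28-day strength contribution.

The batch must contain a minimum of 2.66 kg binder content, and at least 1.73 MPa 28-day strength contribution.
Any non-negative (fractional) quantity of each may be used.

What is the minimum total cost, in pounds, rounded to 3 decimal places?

Let x1 = kg of natural pozzolan, x2 = kg of Portland cement, x3 = kg of crushed granite.
Minimise 0.061x1 + 0.11x2 + 0.025x3 with:
  1x1 + 1x2 ≥ 2.66   (binder content)
  0.45x1 + 0.95x2 + 0.03x3 ≥ 1.73   (28-day strength contribution)
  x1, x2, x3 ≥ 0.
The cheapest feasible vertex uses only natural pozzolan, Portland cement; crushed granite is not used. The binder content and 28-day strength contribution requirements are met with equality.
Solving gives x1 = 1.594, x2 = 1.066.
Total cost: 0.061·1.594 + 0.11·1.066 = 0.21449.

£0.214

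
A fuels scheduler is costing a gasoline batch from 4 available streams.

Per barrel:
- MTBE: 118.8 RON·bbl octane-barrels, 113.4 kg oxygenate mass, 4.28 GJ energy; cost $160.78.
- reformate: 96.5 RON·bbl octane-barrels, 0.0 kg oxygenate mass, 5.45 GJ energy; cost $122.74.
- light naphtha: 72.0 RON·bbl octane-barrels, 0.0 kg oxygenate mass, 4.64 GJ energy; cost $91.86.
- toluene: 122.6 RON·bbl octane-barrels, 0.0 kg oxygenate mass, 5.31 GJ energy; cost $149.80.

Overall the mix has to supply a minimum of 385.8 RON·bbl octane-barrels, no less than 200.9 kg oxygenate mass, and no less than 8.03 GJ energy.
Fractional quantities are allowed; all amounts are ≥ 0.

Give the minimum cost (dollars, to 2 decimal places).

$499.07

Let x1 = barrels of MTBE, x2 = barrels of reformate, x3 = barrels of light naphtha, x4 = barrels of toluene.
Minimize 160.78x1 + 122.74x2 + 91.86x3 + 149.8x4 subject to:
  118.8x1 + 96.5x2 + 72x3 + 122.6x4 ≥ 385.8   (octane-barrels)
  113.4x1 ≥ 200.9   (oxygenate mass)
  4.28x1 + 5.45x2 + 4.64x3 + 5.31x4 ≥ 8.03   (energy)
  x1, x2, x3, x4 ≥ 0.
At the optimum only MTBE, toluene are positive (reformate, light naphtha = 0). There the octane-barrels and oxygenate mass constraints are tight.
So MTBE = 1.7716 barrels, toluene = 1.4301 barrels.
Cost = 160.78·1.7716 + 149.8·1.4301 = 499.0668.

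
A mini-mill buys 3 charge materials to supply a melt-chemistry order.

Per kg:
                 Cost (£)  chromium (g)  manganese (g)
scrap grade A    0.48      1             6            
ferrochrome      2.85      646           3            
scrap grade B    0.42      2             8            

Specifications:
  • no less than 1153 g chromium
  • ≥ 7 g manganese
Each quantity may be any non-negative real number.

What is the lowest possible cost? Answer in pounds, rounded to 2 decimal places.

Treat it as an LP. Let x1 = kg of scrap grade A, x2 = kg of ferrochrome, x3 = kg of scrap grade B.
Minimize 0.48x1 + 2.85x2 + 0.42x3 subject to:
  1x1 + 646x2 + 2x3 ≥ 1153   (chromium)
  6x1 + 3x2 + 8x3 ≥ 7   (manganese)
  x1, x2, x3 ≥ 0.
The minimum-cost mix takes nothing from scrap grade A — only ferrochrome, scrap grade B. There the chromium and manganese constraints are tight.
That vertex is x2 = 1.784, x3 = 0.2059.
Objective = 2.85·1.784 + 0.42·0.2059 = 5.1709.

£5.17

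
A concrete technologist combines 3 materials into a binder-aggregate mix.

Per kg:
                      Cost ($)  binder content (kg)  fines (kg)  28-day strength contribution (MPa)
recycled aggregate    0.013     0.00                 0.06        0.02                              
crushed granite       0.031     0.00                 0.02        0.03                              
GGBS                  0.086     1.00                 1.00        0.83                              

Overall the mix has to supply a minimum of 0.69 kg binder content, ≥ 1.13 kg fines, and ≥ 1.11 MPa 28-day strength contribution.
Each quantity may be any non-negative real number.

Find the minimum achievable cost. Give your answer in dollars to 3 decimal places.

Treat it as an LP. Let x1 = kg of recycled aggregate, x2 = kg of crushed granite, x3 = kg of GGBS.
Minimise 0.013x1 + 0.031x2 + 0.086x3 with:
  1x3 ≥ 0.69   (binder content)
  0.06x1 + 0.02x2 + 1x3 ≥ 1.13   (fines)
  0.02x1 + 0.03x2 + 0.83x3 ≥ 1.11   (28-day strength contribution)
  x1, x2, x3 ≥ 0.
The minimum-cost mix takes nothing from recycled aggregate, crushed granite — only GGBS. Binding constraint: 28-day strength contribution.
Optimal quantities: GGBS = 1.337 kg.
Total cost: 0.086·1.337 = 0.11498.

$0.115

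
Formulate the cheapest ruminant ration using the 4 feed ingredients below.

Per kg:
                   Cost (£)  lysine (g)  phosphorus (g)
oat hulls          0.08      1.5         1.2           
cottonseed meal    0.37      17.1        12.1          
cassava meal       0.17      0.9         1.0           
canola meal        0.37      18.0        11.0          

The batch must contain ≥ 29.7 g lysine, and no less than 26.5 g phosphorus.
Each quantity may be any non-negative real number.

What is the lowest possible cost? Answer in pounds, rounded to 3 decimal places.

Let x1 = kg of oat hulls, x2 = kg of cottonseed meal, x3 = kg of cassava meal, x4 = kg of canola meal.
Minimize 0.08x1 + 0.37x2 + 0.17x3 + 0.37x4 subject to:
  1.5x1 + 17.1x2 + 0.9x3 + 18x4 ≥ 29.7   (lysine)
  1.2x1 + 12.1x2 + 1x3 + 11x4 ≥ 26.5   (phosphorus)
  x1, x2, x3, x4 ≥ 0.
At the optimum only cottonseed meal is positive (oat hulls, cassava meal, canola meal = 0). Binding constraint: phosphorus.
Optimal quantities: cottonseed meal = 2.19 kg.
Cost = 0.37·2.19 = 0.81030.

£0.810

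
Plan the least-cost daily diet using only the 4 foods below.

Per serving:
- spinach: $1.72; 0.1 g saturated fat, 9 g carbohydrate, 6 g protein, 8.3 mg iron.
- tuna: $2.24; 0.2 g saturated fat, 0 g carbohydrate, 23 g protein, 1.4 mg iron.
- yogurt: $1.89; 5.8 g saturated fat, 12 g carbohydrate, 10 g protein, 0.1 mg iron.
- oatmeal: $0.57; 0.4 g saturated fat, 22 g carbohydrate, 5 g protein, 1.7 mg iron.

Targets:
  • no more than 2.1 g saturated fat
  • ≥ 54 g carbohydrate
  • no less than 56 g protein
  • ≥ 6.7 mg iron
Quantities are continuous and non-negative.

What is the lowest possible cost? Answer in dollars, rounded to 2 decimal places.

Let x1 = servings of spinach, x2 = servings of tuna, x3 = servings of yogurt, x4 = servings of oatmeal.
Minimise 1.72x1 + 2.24x2 + 1.89x3 + 0.57x4 with:
  0.1x1 + 0.2x2 + 5.8x3 + 0.4x4 ≤ 2.1   (saturated fat)
  9x1 + 12x3 + 22x4 ≥ 54   (carbohydrate)
  6x1 + 23x2 + 10x3 + 5x4 ≥ 56   (protein)
  8.3x1 + 1.4x2 + 0.1x3 + 1.7x4 ≥ 6.7   (iron)
  x1, x2, x3, x4 ≥ 0.
The minimum-cost mix takes nothing from spinach, yogurt — only tuna, oatmeal. Binding constraints: carbohydrate and protein.
That vertex is x2 = 1.901, x4 = 2.455.
Cost = 2.24·1.901 + 0.57·2.455 = 5.6576.

$5.66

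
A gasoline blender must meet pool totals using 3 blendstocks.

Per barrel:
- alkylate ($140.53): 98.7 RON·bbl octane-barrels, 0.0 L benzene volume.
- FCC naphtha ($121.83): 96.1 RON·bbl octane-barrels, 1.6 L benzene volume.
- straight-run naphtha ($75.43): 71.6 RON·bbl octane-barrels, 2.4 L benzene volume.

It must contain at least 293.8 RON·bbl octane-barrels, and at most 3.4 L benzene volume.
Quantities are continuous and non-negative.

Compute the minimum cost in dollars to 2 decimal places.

Treat it as an LP. Let x1 = barrels of alkylate, x2 = barrels of FCC naphtha, x3 = barrels of straight-run naphtha.
Minimize 140.53x1 + 121.83x2 + 75.43x3 s.t.:
  98.7x1 + 96.1x2 + 71.6x3 ≥ 293.8   (octane-barrels)
  1.6x2 + 2.4x3 ≤ 3.4   (benzene volume)
  x1, x2, x3 ≥ 0.
At the optimum only alkylate, straight-run naphtha are positive (FCC naphtha = 0). The octane-barrels and benzene volume requirements are met with equality.
So alkylate = 1.949 barrels, straight-run naphtha = 1.4167 barrels.
Total cost: 140.53·1.949 + 75.43·1.4167 = 380.7547.

$380.75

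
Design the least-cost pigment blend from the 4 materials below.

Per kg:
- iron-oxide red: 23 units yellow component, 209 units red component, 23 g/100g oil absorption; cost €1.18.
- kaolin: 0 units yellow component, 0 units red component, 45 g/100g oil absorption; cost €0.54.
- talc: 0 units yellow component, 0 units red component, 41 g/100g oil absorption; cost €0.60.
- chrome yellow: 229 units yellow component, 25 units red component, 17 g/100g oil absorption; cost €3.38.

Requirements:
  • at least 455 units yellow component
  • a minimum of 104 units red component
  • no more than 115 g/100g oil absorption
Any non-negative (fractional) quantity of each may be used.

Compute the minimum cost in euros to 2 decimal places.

Let x1 = kg of iron-oxide red, x2 = kg of kaolin, x3 = kg of talc, x4 = kg of chrome yellow.
Minimize 1.18x1 + 0.54x2 + 0.6x3 + 3.38x4 s.t.:
  23x1 + 229x4 ≥ 455   (yellow component)
  209x1 + 25x4 ≥ 104   (red component)
  23x1 + 45x2 + 41x3 + 17x4 ≤ 115   (oil absorption)
  x1, x2, x3, x4 ≥ 0.
The optimal basis is {iron-oxide red, chrome yellow}; kaolin, talc drop out. There the yellow component and red component constraints are tight.
Solving gives x1 = 0.2631, x4 = 1.96.
Total cost: 1.18·0.2631 + 3.38·1.96 = 6.9353.

€6.94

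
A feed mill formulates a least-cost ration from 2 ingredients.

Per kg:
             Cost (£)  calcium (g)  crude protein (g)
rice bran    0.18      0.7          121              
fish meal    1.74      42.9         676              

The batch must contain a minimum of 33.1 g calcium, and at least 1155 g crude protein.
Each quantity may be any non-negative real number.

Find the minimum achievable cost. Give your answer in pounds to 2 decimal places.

This is a linear program. Let x1 = kg of rice bran, x2 = kg of fish meal.
Minimise 0.18x1 + 1.74x2 subject to:
  0.7x1 + 42.9x2 ≥ 33.1   (calcium)
  121x1 + 676x2 ≥ 1155   (crude protein)
  x1, x2 ≥ 0.
Both inputs are positive at the optimum. Binding constraints: calcium and crude protein.
Solving gives x1 = 5.76, x2 = 0.6776.
Hence cost = 0.18·5.76 + 1.74·0.6776 = £2.2158.

£2.22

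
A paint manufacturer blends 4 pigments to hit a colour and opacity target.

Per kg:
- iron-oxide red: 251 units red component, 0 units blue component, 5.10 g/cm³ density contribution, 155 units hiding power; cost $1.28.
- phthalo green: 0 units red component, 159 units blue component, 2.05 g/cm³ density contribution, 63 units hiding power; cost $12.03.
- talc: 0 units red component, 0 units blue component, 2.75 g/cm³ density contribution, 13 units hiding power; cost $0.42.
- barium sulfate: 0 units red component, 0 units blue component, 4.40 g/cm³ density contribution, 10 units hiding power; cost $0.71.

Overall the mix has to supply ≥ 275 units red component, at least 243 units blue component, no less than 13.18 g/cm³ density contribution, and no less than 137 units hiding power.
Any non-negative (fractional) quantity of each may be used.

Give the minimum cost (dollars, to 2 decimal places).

This is a linear program. Let x1 = kg of iron-oxide red, x2 = kg of phthalo green, x3 = kg of talc, x4 = kg of barium sulfate.
min 1.28x1 + 12.03x2 + 0.42x3 + 0.71x4 with:
  251x1 ≥ 275   (red component)
  159x2 ≥ 243   (blue component)
  5.1x1 + 2.05x2 + 2.75x3 + 4.4x4 ≥ 13.18   (density contribution)
  155x1 + 63x2 + 13x3 + 10x4 ≥ 137   (hiding power)
  x1, x2, x3, x4 ≥ 0.
At the optimum only iron-oxide red, phthalo green, talc are positive (barium sulfate = 0). Binding constraints: red component, blue component, density contribution.
Optimal quantities: iron-oxide red = 1.096 kg, phthalo green = 1.528 kg, talc = 1.622 kg.
Cost = 1.28·1.096 + 12.03·1.528 + 0.42·1.622 = 20.4660.

$20.47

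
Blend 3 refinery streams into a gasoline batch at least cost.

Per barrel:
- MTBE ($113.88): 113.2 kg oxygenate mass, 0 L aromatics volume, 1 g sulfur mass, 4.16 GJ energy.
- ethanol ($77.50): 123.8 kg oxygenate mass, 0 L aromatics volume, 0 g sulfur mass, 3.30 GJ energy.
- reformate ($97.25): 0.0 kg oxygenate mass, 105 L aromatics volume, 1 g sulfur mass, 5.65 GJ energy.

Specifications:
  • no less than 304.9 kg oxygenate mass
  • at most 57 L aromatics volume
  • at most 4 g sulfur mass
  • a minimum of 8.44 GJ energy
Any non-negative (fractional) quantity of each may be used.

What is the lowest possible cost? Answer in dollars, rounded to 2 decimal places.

$196.25

Treat it as an LP. Let x1 = barrels of MTBE, x2 = barrels of ethanol, x3 = barrels of reformate.
min 113.88x1 + 77.5x2 + 97.25x3 subject to:
  113.2x1 + 123.8x2 ≥ 304.9   (oxygenate mass)
  105x3 ≤ 57   (aromatics volume)
  1x1 + 1x3 ≤ 4   (sulfur mass)
  4.16x1 + 3.3x2 + 5.65x3 ≥ 8.44   (energy)
  x1, x2, x3 ≥ 0.
At the optimum only ethanol, reformate are positive (MTBE = 0). The oxygenate mass and energy requirements are met with equality.
Optimal quantities: ethanol = 2.4628 barrels, reformate = 0.05533 barrels.
Hence cost = 77.5·2.4628 + 97.25·0.05533 = $196.2478.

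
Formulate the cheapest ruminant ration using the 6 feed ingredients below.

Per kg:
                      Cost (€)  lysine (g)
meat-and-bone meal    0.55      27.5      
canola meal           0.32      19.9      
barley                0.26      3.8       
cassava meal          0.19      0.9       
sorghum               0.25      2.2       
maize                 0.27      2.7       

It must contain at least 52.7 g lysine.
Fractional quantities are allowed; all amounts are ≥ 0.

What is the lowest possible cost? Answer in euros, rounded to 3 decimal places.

This is a linear program. Let x1 = kg of meat-and-bone meal, x2 = kg of canola meal, x3 = kg of barley, x4 = kg of cassava meal, x5 = kg of sorghum, x6 = kg of maize.
min 0.55x1 + 0.32x2 + 0.26x3 + 0.19x4 + 0.25x5 + 0.27x6 with:
  27.5x1 + 19.9x2 + 3.8x3 + 0.9x4 + 2.2x5 + 2.7x6 ≥ 52.7   (lysine)
  x1, x2, x3, x4, x5, x6 ≥ 0.
The minimum-cost mix takes nothing from meat-and-bone meal, barley, cassava meal, sorghum, maize — only canola meal. Binding constraint: lysine.
Optimal quantities: canola meal = 2.648 kg.
Hence cost = 0.32·2.648 = €0.84736.

€0.847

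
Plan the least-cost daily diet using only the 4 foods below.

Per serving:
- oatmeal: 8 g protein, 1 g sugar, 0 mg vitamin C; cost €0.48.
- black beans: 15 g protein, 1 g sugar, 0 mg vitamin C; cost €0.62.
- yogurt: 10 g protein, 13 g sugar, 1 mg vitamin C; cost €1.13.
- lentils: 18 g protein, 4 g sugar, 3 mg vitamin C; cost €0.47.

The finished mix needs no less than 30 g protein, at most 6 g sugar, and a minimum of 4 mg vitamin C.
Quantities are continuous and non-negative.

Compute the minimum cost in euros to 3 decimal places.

€0.849

Let x1 = servings of oatmeal, x2 = servings of black beans, x3 = servings of yogurt, x4 = servings of lentils.
Minimise 0.48x1 + 0.62x2 + 1.13x3 + 0.47x4 s.t.:
  8x1 + 15x2 + 10x3 + 18x4 ≥ 30   (protein)
  1x1 + 1x2 + 13x3 + 4x4 ≤ 6   (sugar)
  1x3 + 3x4 ≥ 4   (vitamin C)
  x1, x2, x3, x4 ≥ 0.
At the optimum only black beans, lentils are positive (oatmeal, yogurt = 0). There the protein and sugar constraints are tight.
That vertex is x2 = 0.2857, x4 = 1.429.
Total cost: 0.62·0.2857 + 0.47·1.429 = 0.84876.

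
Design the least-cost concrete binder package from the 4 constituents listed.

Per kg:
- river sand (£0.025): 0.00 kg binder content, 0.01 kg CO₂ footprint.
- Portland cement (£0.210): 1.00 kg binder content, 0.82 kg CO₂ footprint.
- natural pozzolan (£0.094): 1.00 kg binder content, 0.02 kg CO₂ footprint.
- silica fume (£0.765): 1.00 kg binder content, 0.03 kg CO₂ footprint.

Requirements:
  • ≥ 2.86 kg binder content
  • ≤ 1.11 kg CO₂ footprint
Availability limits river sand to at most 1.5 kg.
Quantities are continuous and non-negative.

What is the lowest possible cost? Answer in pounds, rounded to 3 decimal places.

This is a linear program. Let x1 = kg of river sand, x2 = kg of Portland cement, x3 = kg of natural pozzolan, x4 = kg of silica fume.
Minimise 0.025x1 + 0.21x2 + 0.094x3 + 0.765x4 subject to:
  1x2 + 1x3 + 1x4 ≥ 2.86   (binder content)
  0.01x1 + 0.82x2 + 0.02x3 + 0.03x4 ≤ 1.11   (CO₂ footprint)
  x1 ≤ 1.5
  x1, x2, x3, x4 ≥ 0.
The minimum-cost mix takes nothing from river sand, Portland cement, silica fume — only natural pozzolan. The binder content requirement is met with equality.
So natural pozzolan = 2.86 kg.
Objective = 0.094·2.86 = 0.26884.

£0.269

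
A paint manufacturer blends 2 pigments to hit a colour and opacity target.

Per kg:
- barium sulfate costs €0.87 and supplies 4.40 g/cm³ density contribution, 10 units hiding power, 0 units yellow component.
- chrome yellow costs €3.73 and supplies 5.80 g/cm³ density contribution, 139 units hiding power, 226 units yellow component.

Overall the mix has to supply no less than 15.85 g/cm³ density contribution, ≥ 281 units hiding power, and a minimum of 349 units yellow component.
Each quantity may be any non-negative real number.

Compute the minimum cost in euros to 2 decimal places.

Let x1 = kg of barium sulfate, x2 = kg of chrome yellow.
Minimize 0.87x1 + 3.73x2 with:
  4.4x1 + 5.8x2 ≥ 15.85   (density contribution)
  10x1 + 139x2 ≥ 281   (hiding power)
  226x2 ≥ 349   (yellow component)
  x1, x2 ≥ 0.
Both inputs are positive at the optimum. There the density contribution and hiding power constraints are tight.
Optimal quantities: barium sulfate = 1.036 kg, chrome yellow = 1.947 kg.
Objective = 0.87·1.036 + 3.73·1.947 = 8.1636.

€8.16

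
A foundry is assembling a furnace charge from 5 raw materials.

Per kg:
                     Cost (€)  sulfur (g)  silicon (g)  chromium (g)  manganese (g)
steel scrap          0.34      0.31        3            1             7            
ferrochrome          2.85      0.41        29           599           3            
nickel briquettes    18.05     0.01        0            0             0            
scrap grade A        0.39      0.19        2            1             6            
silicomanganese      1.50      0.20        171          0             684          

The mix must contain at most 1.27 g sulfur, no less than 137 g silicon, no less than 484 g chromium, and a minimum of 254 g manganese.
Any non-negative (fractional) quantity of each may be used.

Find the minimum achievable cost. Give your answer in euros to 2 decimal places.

Treat it as an LP. Let x1 = kg of steel scrap, x2 = kg of ferrochrome, x3 = kg of nickel briquettes, x4 = kg of scrap grade A, x5 = kg of silicomanganese.
Minimize 0.34x1 + 2.85x2 + 18.05x3 + 0.39x4 + 1.5x5 with:
  0.31x1 + 0.41x2 + 0.01x3 + 0.19x4 + 0.2x5 ≤ 1.27   (sulfur)
  3x1 + 29x2 + 2x4 + 171x5 ≥ 137   (silicon)
  1x1 + 599x2 + 1x4 ≥ 484   (chromium)
  7x1 + 3x2 + 6x4 + 684x5 ≥ 254   (manganese)
  x1, x2, x3, x4, x5 ≥ 0.
At the optimum only ferrochrome, silicomanganese are positive (steel scrap, nickel briquettes, scrap grade A = 0). The silicon and chromium requirements are met with equality.
That vertex is x2 = 0.808, x5 = 0.6641.
Cost = 2.85·0.808 + 1.5·0.6641 = 3.2990.

€3.30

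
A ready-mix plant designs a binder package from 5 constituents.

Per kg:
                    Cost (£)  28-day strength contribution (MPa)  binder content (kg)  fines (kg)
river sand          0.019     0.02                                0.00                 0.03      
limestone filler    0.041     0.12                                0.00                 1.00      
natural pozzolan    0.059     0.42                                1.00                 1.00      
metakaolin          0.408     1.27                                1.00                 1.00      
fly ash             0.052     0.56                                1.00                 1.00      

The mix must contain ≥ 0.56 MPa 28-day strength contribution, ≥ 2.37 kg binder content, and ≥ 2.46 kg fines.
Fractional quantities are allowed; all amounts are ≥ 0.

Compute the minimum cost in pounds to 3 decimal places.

Set it up as a linear program. Let x1 = kg of river sand, x2 = kg of limestone filler, x3 = kg of natural pozzolan, x4 = kg of metakaolin, x5 = kg of fly ash.
Minimize 0.019x1 + 0.041x2 + 0.059x3 + 0.408x4 + 0.052x5 s.t.:
  0.02x1 + 0.12x2 + 0.42x3 + 1.27x4 + 0.56x5 ≥ 0.56   (28-day strength contribution)
  1x3 + 1x4 + 1x5 ≥ 2.37   (binder content)
  0.03x1 + 1x2 + 1x3 + 1x4 + 1x5 ≥ 2.46   (fines)
  x1, x2, x3, x4, x5 ≥ 0.
The cheapest feasible vertex uses only limestone filler, fly ash; river sand, natural pozzolan, metakaolin are not used. There the binder content and fines constraints are tight.
Solving gives x2 = 0.09, x5 = 2.37.
Objective = 0.041·0.09 + 0.052·2.37 = 0.12693.

£0.127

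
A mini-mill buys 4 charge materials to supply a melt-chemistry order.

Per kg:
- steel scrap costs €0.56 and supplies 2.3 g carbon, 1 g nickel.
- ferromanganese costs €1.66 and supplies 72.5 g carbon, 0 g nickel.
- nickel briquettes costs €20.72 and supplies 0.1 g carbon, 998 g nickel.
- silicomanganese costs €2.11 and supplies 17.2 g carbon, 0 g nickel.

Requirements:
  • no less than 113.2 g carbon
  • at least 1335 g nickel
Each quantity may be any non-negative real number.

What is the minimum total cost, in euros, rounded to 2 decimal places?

Let x1 = kg of steel scrap, x2 = kg of ferromanganese, x3 = kg of nickel briquettes, x4 = kg of silicomanganese.
Minimise 0.56x1 + 1.66x2 + 20.72x3 + 2.11x4 s.t.:
  2.3x1 + 72.5x2 + 0.1x3 + 17.2x4 ≥ 113.2   (carbon)
  1x1 + 998x3 ≥ 1335   (nickel)
  x1, x2, x3, x4 ≥ 0.
The minimum-cost mix takes nothing from steel scrap, silicomanganese — only ferromanganese, nickel briquettes. There the carbon and nickel constraints are tight.
That vertex is x2 = 1.56, x3 = 1.338.
Objective = 1.66·1.56 + 20.72·1.338 = 30.3130.

€30.31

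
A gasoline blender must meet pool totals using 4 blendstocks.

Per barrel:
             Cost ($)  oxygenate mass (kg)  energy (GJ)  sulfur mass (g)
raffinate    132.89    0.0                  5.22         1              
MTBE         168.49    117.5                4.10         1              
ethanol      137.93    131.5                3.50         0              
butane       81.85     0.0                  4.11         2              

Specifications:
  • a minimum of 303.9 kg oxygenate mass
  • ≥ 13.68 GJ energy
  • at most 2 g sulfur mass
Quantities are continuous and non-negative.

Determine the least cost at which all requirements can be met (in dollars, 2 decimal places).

$443.65

Let x1 = barrels of raffinate, x2 = barrels of MTBE, x3 = barrels of ethanol, x4 = barrels of butane.
Minimize 132.89x1 + 168.49x2 + 137.93x3 + 81.85x4 s.t.:
  117.5x2 + 131.5x3 ≥ 303.9   (oxygenate mass)
  5.22x1 + 4.1x2 + 3.5x3 + 4.11x4 ≥ 13.68   (energy)
  1x1 + 1x2 + 2x4 ≤ 2   (sulfur mass)
  x1, x2, x3, x4 ≥ 0.
The cheapest feasible vertex uses only raffinate, ethanol, butane; MTBE is not used. There the oxygenate mass, energy, sulfur mass constraints are tight.
That vertex is x1 = 0.46806, x3 = 2.311, x4 = 0.76597.
Hence cost = 132.89·0.46806 + 137.93·2.311 + 81.85·0.76597 = $443.6514.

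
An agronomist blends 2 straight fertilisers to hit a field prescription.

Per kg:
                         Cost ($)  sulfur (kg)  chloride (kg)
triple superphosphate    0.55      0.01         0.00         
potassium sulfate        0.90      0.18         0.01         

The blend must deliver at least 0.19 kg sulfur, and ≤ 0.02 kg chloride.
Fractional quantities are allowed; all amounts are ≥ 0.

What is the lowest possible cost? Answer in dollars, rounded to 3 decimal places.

$0.950

Let x1 = kg of triple superphosphate, x2 = kg of potassium sulfate.
min 0.55x1 + 0.9x2 with:
  0.01x1 + 0.18x2 ≥ 0.19   (sulfur)
  0.01x2 ≤ 0.02   (chloride)
  x1, x2 ≥ 0.
At the optimum only potassium sulfate is positive (triple superphosphate = 0). Binding constraint: sulfur.
That vertex is x2 = 1.056.
Cost = 0.9·1.056 = 0.95040.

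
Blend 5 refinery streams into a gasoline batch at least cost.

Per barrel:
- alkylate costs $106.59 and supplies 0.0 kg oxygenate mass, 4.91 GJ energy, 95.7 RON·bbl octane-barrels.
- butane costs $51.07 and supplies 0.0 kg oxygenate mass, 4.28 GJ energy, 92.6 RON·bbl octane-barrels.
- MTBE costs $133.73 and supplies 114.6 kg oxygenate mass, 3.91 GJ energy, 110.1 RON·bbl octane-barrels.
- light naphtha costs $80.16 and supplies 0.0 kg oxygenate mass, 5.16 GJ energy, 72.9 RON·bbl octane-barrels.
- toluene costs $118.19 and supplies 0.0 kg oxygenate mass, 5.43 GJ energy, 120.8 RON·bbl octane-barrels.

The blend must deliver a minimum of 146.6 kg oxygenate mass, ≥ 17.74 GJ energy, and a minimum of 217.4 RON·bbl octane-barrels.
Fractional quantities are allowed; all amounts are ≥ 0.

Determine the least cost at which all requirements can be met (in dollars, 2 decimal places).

Let x1 = barrels of alkylate, x2 = barrels of butane, x3 = barrels of MTBE, x4 = barrels of light naphtha, x5 = barrels of toluene.
min 106.59x1 + 51.07x2 + 133.73x3 + 80.16x4 + 118.19x5 with:
  114.6x3 ≥ 146.6   (oxygenate mass)
  4.91x1 + 4.28x2 + 3.91x3 + 5.16x4 + 5.43x5 ≥ 17.74   (energy)
  95.7x1 + 92.6x2 + 110.1x3 + 72.9x4 + 120.8x5 ≥ 217.4   (octane-barrels)
  x1, x2, x3, x4, x5 ≥ 0.
At the optimum only butane, MTBE are positive (alkylate, light naphtha, toluene = 0). There the oxygenate mass and energy constraints are tight.
That vertex is x2 = 2.97622, x3 = 1.27923.
Hence cost = 51.07·2.97622 + 133.73·1.27923 = $323.0670.

$323.07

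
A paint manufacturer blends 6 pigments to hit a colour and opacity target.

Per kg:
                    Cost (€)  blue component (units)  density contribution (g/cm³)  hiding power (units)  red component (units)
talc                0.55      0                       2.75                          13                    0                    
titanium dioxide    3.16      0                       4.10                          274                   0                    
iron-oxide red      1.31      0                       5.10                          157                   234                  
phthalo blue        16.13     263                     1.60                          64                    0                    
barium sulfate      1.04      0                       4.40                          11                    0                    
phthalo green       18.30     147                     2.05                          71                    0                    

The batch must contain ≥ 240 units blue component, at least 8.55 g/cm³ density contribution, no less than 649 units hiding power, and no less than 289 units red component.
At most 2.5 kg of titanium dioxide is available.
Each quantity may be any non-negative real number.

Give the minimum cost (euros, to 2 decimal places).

€19.65

Set it up as a linear program. Let x1 = kg of talc, x2 = kg of titanium dioxide, x3 = kg of iron-oxide red, x4 = kg of phthalo blue, x5 = kg of barium sulfate, x6 = kg of phthalo green.
Minimize 0.55x1 + 3.16x2 + 1.31x3 + 16.13x4 + 1.04x5 + 18.3x6 with:
  263x4 + 147x6 ≥ 240   (blue component)
  2.75x1 + 4.1x2 + 5.1x3 + 1.6x4 + 4.4x5 + 2.05x6 ≥ 8.55   (density contribution)
  13x1 + 274x2 + 157x3 + 64x4 + 11x5 + 71x6 ≥ 649   (hiding power)
  234x3 ≥ 289   (red component)
  x2 ≤ 2.5
  x1, x2, x3, x4, x5, x6 ≥ 0.
At the optimum only iron-oxide red, phthalo blue are positive (talc, titanium dioxide, barium sulfate, phthalo green = 0). Binding constraints: blue component and hiding power.
So iron-oxide red = 3.762 kg, phthalo blue = 0.9125 kg.
Cost = 1.31·3.762 + 16.13·0.9125 = 19.6468.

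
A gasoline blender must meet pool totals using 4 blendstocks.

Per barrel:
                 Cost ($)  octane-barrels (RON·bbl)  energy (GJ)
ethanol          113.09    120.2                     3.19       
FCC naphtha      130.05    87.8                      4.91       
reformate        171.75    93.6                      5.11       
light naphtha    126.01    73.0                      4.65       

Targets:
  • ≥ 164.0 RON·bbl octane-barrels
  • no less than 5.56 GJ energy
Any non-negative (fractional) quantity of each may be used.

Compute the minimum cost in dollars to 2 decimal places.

$176.51

Let x1 = barrels of ethanol, x2 = barrels of FCC naphtha, x3 = barrels of reformate, x4 = barrels of light naphtha.
Minimize 113.09x1 + 130.05x2 + 171.75x3 + 126.01x4 subject to:
  120.2x1 + 87.8x2 + 93.6x3 + 73x4 ≥ 164   (octane-barrels)
  3.19x1 + 4.91x2 + 5.11x3 + 4.65x4 ≥ 5.56   (energy)
  x1, x2, x3, x4 ≥ 0.
The cheapest feasible vertex uses only ethanol, FCC naphtha; reformate, light naphtha are not used. Binding constraints: octane-barrels and energy.
Solving gives x1 = 1.0225, x2 = 0.46808.
Cost = 113.09·1.0225 + 130.05·0.46808 = 176.5083.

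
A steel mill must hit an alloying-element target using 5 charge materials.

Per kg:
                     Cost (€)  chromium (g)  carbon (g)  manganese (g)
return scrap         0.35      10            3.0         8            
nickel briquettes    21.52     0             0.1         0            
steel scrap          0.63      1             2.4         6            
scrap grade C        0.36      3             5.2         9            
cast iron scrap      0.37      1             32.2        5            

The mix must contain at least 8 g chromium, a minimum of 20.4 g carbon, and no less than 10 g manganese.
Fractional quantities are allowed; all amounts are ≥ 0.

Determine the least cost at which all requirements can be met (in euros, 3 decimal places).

Set it up as a linear program. Let x1 = kg of return scrap, x2 = kg of nickel briquettes, x3 = kg of steel scrap, x4 = kg of scrap grade C, x5 = kg of cast iron scrap.
Minimise 0.35x1 + 21.52x2 + 0.63x3 + 0.36x4 + 0.37x5 s.t.:
  10x1 + 1x3 + 3x4 + 1x5 ≥ 8   (chromium)
  3x1 + 0.1x2 + 2.4x3 + 5.2x4 + 32.2x5 ≥ 20.4   (carbon)
  8x1 + 6x3 + 9x4 + 5x5 ≥ 10   (manganese)
  x1, x2, x3, x4, x5 ≥ 0.
The cheapest feasible vertex uses only return scrap, scrap grade C, cast iron scrap; nickel briquettes, steel scrap are not used. The chromium, carbon, manganese requirements are met with equality.
Optimal quantities: return scrap = 0.6852 kg, scrap grade C = 0.2039 kg, cast iron scrap = 0.5368 kg.
Hence cost = 0.35·0.6852 + 0.36·0.2039 + 0.37·0.5368 = €0.51184.

€0.512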